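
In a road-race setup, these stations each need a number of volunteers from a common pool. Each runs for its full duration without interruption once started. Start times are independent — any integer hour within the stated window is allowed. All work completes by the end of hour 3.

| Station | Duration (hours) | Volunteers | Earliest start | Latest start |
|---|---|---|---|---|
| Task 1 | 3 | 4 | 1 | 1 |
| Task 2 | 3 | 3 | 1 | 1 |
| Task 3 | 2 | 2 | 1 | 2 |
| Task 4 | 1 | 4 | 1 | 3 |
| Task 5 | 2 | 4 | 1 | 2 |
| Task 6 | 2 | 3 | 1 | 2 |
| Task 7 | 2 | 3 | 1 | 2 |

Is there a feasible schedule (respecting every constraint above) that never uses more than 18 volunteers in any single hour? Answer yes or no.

no

The minimum achievable peak is 19; 18 < 19, so no feasible schedule stays within the cap.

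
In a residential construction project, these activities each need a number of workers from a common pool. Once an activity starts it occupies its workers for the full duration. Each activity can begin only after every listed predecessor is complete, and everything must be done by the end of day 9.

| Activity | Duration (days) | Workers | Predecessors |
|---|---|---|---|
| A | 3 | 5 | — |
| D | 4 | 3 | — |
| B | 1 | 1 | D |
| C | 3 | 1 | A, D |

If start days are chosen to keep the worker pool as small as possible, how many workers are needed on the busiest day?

8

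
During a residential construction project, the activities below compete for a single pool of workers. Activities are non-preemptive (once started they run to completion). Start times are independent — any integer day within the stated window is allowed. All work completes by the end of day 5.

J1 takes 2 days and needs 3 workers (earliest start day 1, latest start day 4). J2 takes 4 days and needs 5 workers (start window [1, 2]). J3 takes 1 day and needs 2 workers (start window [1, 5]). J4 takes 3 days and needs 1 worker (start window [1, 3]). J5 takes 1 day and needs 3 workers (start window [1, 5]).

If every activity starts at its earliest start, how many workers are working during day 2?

9

At early start, day 2 has: J1, J2, J4.
Demand: 3 + 5 + 1 = 9.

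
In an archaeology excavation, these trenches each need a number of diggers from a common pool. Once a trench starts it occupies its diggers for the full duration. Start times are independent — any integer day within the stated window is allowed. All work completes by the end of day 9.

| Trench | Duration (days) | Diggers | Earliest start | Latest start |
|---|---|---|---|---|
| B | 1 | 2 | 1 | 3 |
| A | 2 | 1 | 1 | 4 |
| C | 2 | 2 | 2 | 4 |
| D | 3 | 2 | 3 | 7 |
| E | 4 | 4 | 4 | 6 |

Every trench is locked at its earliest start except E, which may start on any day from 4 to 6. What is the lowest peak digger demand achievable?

E@4: d1:3  d2:3  d3:4  d4:6  d5:6  d6:4  d7:4  d8:0  d9:0 → peak 6
E@5: d1:3  d2:3  d3:4  d4:2  d5:6  d6:4  d7:4  d8:4  d9:0 → peak 6
E@6: d1:3  d2:3  d3:4  d4:2  d5:2  d6:4  d7:4  d8:4  d9:4 → peak 4
Best is E@6, peak 4.

4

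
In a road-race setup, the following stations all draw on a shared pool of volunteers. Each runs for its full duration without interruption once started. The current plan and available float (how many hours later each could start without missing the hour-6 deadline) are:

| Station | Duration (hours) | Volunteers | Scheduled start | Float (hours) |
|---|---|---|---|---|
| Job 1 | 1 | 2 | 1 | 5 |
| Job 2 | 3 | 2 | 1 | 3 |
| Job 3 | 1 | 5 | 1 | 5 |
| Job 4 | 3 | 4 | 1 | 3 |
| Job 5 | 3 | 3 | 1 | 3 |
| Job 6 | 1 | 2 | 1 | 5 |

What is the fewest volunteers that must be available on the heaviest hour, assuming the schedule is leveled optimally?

7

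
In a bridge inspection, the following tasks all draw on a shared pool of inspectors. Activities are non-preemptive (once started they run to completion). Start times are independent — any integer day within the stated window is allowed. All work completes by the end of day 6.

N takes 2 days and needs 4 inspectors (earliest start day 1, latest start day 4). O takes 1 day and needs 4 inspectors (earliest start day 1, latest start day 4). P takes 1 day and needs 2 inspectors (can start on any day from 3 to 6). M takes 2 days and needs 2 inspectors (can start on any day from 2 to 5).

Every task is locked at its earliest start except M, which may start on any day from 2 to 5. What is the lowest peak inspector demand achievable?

8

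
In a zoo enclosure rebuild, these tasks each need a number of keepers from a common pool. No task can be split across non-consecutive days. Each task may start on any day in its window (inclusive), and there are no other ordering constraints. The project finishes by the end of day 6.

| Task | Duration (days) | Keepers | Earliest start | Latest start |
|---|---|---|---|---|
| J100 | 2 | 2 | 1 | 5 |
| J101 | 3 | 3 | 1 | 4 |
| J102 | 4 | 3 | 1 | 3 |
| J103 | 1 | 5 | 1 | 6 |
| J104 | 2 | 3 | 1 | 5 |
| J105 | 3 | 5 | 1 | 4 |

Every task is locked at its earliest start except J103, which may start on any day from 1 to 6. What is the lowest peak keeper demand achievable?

16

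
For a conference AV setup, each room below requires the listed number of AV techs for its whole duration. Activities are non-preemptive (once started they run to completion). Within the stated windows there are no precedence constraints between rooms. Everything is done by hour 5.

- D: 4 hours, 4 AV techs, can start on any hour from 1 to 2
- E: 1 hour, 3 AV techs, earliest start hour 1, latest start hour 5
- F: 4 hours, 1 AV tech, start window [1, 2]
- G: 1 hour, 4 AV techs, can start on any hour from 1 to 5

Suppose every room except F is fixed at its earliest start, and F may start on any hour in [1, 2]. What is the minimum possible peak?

11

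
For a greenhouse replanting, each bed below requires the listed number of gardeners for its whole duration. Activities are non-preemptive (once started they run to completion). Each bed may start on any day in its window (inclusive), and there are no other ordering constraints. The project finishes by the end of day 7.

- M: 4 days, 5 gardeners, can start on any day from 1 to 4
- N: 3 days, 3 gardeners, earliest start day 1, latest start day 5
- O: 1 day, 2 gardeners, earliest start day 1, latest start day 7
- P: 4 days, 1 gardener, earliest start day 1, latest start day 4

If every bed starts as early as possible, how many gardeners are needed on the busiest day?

Early-start schedule: M@1, N@1, O@1, P@1.
Load per day: day 1: 11, day 2: 9, day 3: 9, day 4: 6, day 5: 0, day 6: 0, day 7: 0.
Peak is 11.

11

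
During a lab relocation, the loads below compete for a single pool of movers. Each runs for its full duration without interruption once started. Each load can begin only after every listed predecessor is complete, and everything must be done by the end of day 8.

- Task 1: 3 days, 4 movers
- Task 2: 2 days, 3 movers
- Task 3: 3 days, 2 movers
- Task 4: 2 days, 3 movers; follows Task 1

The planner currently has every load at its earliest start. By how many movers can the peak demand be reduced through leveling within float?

Early-start peak: d1:9  d2:9  d3:6  d4:3  d5:3  d6:0  d7:0  d8:0 ⇒ 9.
Leveled (Task 1@1, Task 2@4, Task 3@4, Task 4@6): d1:4  d2:4  d3:4  d4:5  d5:5  d6:5  d7:3  d8:0 ⇒ 5.
Reduction 9 − 5 = 4.

4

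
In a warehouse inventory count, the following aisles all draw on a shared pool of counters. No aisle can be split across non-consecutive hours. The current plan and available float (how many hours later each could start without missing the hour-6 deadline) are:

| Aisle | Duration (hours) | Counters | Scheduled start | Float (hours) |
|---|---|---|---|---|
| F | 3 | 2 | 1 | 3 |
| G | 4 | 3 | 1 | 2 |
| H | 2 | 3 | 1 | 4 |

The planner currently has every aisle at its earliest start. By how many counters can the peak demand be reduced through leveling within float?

3

Early-start peak: h1:8  h2:8  h3:5  h4:3  h5:0  h6:0 ⇒ 8.
Leveled (F@1, G@1, H@5): h1:5  h2:5  h3:5  h4:3  h5:3  h6:3 ⇒ 5.
Reduction 8 − 5 = 3.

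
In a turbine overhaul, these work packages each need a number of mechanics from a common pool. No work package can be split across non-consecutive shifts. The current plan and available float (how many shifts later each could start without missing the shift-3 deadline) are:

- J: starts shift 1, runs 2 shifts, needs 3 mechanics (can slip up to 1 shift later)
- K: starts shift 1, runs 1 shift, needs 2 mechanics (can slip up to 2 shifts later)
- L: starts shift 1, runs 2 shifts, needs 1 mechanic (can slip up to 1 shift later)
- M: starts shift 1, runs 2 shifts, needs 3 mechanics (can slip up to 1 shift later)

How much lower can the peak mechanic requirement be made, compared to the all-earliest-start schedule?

Early-start peak: s1:9  s2:7  s3:0 ⇒ 9.
Leveled (J@1, K@1, L@1, M@2): s1:6  s2:7  s3:3 ⇒ 7.
Reduction 9 − 7 = 2.

2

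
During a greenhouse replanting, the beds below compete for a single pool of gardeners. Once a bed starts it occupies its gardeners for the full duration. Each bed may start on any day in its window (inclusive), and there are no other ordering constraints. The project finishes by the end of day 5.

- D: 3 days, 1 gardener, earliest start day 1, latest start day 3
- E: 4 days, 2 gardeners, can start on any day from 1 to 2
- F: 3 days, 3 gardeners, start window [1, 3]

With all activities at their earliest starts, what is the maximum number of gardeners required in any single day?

6

Early-start schedule: D@1, E@1, F@1.
Load per day: day 1: 6, day 2: 6, day 3: 6, day 4: 2, day 5: 0.
Peak is 6.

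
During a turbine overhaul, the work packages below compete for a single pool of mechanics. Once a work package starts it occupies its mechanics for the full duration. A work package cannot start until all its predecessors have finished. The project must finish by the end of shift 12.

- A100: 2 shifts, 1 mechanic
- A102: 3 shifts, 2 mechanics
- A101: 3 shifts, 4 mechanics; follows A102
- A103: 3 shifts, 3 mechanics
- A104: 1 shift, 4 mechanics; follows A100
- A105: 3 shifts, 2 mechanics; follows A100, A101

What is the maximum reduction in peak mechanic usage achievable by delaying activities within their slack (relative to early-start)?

4

Early-start peak: s1:6  s2:6  s3:9  s4:4  s5:4  s6:4  s7:2  s8:2  s9:2  s10:0  s11:0  s12:0 ⇒ 9.
Leveled (A100@1, A102@1, A101@4, A103@7, A104@10, A105@7): s1:3  s2:3  s3:2  s4:4  s5:4  s6:4  s7:5  s8:5  s9:5  s10:4  s11:0  s12:0 ⇒ 5.
Reduction 9 − 5 = 4.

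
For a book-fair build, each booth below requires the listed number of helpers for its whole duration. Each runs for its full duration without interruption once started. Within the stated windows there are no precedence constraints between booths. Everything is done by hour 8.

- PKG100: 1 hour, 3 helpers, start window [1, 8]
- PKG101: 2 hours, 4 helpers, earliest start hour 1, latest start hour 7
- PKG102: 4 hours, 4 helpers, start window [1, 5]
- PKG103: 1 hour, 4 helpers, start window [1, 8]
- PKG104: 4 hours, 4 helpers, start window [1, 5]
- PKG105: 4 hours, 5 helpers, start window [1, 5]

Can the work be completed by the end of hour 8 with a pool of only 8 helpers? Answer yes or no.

no

Total helper-hours = 67; over 8 hours the average is 67/8 > 8, so some hour must exceed 8.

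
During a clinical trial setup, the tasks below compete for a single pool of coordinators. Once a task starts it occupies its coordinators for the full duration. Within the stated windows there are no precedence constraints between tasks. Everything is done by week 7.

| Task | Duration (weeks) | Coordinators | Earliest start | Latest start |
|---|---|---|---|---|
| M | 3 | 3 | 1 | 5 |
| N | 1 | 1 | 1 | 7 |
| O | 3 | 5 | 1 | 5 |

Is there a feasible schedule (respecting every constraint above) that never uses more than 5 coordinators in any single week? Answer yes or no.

yes

Schedule M@1, N@1, O@4: w1:4  w2:3  w3:3  w4:5  w5:5  w6:5  w7:0 — peak 5 ≤ 5.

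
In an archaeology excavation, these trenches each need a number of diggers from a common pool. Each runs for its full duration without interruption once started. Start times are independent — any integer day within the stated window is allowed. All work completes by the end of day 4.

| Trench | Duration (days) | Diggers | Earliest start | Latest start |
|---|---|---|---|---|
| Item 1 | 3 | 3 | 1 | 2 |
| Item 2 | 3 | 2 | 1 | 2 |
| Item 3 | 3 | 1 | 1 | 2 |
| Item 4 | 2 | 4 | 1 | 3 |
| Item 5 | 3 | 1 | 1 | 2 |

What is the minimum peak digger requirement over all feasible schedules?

Schedule Item 1@1, Item 2@1, Item 3@1, Item 4@1, Item 5@1: d1:11  d2:11  d3:7  d4:0 — peak 11.

11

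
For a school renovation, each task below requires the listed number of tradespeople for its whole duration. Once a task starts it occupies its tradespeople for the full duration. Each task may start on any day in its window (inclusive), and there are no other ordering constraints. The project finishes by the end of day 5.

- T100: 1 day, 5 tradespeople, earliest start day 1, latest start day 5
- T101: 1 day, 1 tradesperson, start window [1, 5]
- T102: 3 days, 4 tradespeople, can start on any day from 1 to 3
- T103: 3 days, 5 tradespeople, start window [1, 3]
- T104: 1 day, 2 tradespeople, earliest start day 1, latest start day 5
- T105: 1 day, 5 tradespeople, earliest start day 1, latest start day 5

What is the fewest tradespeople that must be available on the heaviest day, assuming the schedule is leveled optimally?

Early-start (T100@1, T101@1, T102@1, T103@1, T104@1, T105@1) gives peak 22: d1:22  d2:9  d3:9  d4:0  d5:0.
Shift T102→2, T103→2, T105→5.
Schedule T100@1, T101@1, T102@2, T103@2, T104@1, T105@5: d1:8  d2:9  d3:9  d4:9  d5:5 — peak 9.

9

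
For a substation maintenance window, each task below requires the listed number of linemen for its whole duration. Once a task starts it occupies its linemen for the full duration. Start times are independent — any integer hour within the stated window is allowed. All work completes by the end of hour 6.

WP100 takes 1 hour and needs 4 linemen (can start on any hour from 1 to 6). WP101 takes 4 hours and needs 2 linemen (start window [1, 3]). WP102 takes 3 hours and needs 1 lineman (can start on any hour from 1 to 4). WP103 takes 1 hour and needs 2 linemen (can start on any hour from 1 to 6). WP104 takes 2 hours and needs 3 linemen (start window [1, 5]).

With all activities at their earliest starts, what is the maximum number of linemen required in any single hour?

12

Early-start schedule: WP100@1, WP101@1, WP102@1, WP103@1, WP104@1.
Load per hour: hour 1: 12, hour 2: 6, hour 3: 3, hour 4: 2, hour 5: 0, hour 6: 0.
Peak is 12.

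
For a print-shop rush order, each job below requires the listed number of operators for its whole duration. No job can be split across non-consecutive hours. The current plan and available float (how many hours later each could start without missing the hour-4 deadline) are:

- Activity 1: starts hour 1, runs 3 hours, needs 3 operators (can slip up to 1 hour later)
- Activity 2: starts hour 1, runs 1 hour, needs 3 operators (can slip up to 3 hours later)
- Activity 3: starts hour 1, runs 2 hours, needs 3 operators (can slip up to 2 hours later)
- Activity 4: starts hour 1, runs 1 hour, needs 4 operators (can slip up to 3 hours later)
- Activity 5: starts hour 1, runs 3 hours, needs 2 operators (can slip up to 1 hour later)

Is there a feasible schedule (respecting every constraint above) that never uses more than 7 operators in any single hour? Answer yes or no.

The minimum achievable peak is 8; 7 < 8, so no feasible schedule stays within the cap.

no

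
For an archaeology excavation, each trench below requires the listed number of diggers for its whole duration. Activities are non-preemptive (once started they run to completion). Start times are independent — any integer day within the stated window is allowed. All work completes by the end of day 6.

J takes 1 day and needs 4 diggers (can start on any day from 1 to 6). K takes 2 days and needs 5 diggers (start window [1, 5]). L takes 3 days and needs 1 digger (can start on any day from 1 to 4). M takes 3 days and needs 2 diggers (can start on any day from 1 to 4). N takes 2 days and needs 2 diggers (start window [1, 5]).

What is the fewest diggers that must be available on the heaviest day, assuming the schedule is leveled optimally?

5

Early-start (J@1, K@1, L@1, M@1, N@1) gives peak 14: d1:14  d2:10  d3:3  d4:0  d5:0  d6:0.
Shift K→2, L→4, M→4, N→4.
Schedule J@1, K@2, L@4, M@4, N@4: d1:4  d2:5  d3:5  d4:5  d5:5  d6:3 — peak 5.
Total digger-days = 27 over 6 days ⇒ peak ≥ ⌈27/6⌉ = 5, so 5 is optimal.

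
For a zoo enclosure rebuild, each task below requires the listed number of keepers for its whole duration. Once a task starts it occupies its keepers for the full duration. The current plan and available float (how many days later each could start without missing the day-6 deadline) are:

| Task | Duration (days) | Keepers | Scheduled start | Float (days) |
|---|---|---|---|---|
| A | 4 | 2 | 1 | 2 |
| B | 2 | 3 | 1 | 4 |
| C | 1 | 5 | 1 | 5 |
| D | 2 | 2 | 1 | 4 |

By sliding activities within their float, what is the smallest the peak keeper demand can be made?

Early-start (A@1, B@1, C@1, D@1) gives peak 12: d1:12  d2:7  d3:2  d4:2  d5:0  d6:0.
Shift C→5, D→3.
Schedule A@1, B@1, C@5, D@3: d1:5  d2:5  d3:4  d4:4  d5:5  d6:0 — peak 5.

5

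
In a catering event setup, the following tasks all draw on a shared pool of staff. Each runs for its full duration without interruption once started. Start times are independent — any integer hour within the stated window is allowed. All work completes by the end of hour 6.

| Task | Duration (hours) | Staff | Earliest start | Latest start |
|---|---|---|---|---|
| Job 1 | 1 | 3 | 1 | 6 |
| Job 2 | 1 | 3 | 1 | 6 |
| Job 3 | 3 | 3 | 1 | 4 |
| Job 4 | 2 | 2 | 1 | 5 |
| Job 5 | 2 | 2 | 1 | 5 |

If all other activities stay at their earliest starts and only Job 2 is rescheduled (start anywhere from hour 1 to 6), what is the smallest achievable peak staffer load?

10

Job 2@1: h1:13  h2:7  h3:3  h4:0  h5:0  h6:0 → peak 13
Job 2@2: h1:10  h2:10  h3:3  h4:0  h5:0  h6:0 → peak 10
Job 2@3: h1:10  h2:7  h3:6  h4:0  h5:0  h6:0 → peak 10
Job 2@4: h1:10  h2:7  h3:3  h4:3  h5:0  h6:0 → peak 10
Job 2@5: h1:10  h2:7  h3:3  h4:0  h5:3  h6:0 → peak 10
Job 2@6: h1:10  h2:7  h3:3  h4:0  h5:0  h6:3 → peak 10
Best is Job 2@2, peak 10.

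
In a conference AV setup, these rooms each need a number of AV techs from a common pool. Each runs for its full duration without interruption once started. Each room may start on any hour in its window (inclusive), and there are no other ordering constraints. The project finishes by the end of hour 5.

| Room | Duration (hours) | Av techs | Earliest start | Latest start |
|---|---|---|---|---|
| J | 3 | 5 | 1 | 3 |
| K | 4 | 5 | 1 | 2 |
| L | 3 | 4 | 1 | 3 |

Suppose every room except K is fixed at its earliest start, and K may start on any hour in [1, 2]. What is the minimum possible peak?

14

K@1: h1:14  h2:14  h3:14  h4:5  h5:0 → peak 14
K@2: h1:9  h2:14  h3:14  h4:5  h5:5 → peak 14
Best is K@1, peak 14.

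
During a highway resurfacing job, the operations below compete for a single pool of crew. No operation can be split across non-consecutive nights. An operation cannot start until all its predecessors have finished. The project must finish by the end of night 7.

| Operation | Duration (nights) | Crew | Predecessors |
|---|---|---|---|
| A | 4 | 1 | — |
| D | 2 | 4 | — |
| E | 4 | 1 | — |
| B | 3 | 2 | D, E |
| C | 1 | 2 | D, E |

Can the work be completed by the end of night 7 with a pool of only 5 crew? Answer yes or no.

Schedule A@3, D@1, E@1, B@5, C@5: n1:5  n2:5  n3:2  n4:2  n5:5  n6:3  n7:2 — peak 5 ≤ 5.

yes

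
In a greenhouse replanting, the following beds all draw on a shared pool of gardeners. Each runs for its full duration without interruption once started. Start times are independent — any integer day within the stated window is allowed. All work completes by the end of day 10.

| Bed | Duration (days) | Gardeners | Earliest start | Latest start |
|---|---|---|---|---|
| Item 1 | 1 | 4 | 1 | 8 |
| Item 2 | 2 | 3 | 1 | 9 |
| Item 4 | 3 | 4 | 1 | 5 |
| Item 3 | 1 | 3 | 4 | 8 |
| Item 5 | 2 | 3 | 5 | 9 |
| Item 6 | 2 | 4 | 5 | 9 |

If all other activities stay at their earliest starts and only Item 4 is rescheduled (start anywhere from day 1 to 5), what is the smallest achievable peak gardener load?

7

Item 4@1: d1:11  d2:7  d3:4  d4:3  d5:7  d6:7  d7:0  d8:0  d9:0  d10:0 → peak 11
Item 4@2: d1:7  d2:7  d3:4  d4:7  d5:7  d6:7  d7:0  d8:0  d9:0  d10:0 → peak 7
Item 4@3: d1:7  d2:3  d3:4  d4:7  d5:11  d6:7  d7:0  d8:0  d9:0  d10:0 → peak 11
Item 4@4: d1:7  d2:3  d3:0  d4:7  d5:11  d6:11  d7:0  d8:0  d9:0  d10:0 → peak 11
Item 4@5: d1:7  d2:3  d3:0  d4:3  d5:11  d6:11  d7:4  d8:0  d9:0  d10:0 → peak 11
Best is Item 4@2, peak 7.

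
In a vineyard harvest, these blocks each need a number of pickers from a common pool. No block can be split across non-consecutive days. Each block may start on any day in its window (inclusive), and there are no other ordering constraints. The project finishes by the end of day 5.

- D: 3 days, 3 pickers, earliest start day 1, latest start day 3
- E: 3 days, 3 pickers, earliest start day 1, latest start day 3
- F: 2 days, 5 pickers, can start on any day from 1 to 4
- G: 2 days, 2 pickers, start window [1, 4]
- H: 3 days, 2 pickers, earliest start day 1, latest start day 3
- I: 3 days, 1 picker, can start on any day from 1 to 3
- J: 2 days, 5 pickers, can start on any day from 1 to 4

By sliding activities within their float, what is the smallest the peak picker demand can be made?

11

Early-start (D@1, E@1, F@1, G@1, H@1, I@1, J@1) gives peak 21: d1:21  d2:21  d3:9  d4:0  d5:0.
Shift G→3, H→3, I→3, J→4.
Schedule D@1, E@1, F@1, G@3, H@3, I@3, J@4: d1:11  d2:11  d3:11  d4:10  d5:8 — peak 11.
Total picker-days = 51 over 5 days ⇒ peak ≥ ⌈51/5⌉ = 11, so 11 is optimal.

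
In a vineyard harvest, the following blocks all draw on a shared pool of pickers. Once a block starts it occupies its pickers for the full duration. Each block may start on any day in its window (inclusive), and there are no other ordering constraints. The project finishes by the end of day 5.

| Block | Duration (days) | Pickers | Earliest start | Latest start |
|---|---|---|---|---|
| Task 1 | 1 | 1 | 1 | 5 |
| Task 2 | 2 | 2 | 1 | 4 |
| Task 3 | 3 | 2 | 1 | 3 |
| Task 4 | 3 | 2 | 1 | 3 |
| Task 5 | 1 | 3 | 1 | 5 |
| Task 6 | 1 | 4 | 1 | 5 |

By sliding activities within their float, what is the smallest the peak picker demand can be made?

Early-start (Task 1@1, Task 2@1, Task 3@1, Task 4@1, Task 5@1, Task 6@1) gives peak 14: d1:14  d2:6  d3:4  d4:0  d5:0.
Shift Task 4→2, Task 5→4, Task 6→5.
Schedule Task 1@1, Task 2@1, Task 3@1, Task 4@2, Task 5@4, Task 6@5: d1:5  d2:6  d3:4  d4:5  d5:4 — peak 6.

6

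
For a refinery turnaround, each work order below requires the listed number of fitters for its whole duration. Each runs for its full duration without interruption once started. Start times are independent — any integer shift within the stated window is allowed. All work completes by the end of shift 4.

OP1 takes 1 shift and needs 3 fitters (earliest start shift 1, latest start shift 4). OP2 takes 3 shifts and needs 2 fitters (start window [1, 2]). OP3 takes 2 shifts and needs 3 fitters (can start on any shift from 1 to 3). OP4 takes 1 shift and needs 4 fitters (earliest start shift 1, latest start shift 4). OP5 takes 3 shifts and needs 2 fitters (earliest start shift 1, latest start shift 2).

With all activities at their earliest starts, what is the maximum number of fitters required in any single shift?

14

Early-start schedule: OP1@1, OP2@1, OP3@1, OP4@1, OP5@1.
Load per shift: shift 1: 14, shift 2: 7, shift 3: 4, shift 4: 0.
Peak is 14.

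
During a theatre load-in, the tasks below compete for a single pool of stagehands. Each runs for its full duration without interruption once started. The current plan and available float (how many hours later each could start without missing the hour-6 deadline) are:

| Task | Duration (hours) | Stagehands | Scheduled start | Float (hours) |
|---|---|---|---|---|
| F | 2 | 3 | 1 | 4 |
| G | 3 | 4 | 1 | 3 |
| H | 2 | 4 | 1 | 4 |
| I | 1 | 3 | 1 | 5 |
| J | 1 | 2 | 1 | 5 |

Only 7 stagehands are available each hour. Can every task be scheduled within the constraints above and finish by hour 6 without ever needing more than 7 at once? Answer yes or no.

Schedule F@1, G@1, H@4, I@3, J@4: h1:7  h2:7  h3:7  h4:6  h5:4  h6:0 — peak 7 ≤ 7.

yes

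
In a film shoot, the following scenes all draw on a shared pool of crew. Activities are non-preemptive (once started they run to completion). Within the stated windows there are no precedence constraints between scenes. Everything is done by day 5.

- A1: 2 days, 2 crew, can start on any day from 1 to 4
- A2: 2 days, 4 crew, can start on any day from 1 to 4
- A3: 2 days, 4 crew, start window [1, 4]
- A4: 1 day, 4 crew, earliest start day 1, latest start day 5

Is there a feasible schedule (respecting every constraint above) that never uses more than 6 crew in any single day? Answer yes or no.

yes

Schedule A1@1, A2@1, A3@3, A4@5: d1:6  d2:6  d3:4  d4:4  d5:4 — peak 6 ≤ 6.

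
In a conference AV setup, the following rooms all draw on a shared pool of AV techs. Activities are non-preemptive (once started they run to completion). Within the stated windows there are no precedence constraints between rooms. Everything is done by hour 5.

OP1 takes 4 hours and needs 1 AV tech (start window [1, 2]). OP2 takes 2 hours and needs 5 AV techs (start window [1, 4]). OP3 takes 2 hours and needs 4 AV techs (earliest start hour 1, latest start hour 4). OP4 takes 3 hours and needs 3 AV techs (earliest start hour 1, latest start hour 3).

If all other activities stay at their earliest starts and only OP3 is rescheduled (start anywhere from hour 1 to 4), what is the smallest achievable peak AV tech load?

9

OP3@1: h1:13  h2:13  h3:4  h4:1  h5:0 → peak 13
OP3@2: h1:9  h2:13  h3:8  h4:1  h5:0 → peak 13
OP3@3: h1:9  h2:9  h3:8  h4:5  h5:0 → peak 9
OP3@4: h1:9  h2:9  h3:4  h4:5  h5:4 → peak 9
Best is OP3@3, peak 9.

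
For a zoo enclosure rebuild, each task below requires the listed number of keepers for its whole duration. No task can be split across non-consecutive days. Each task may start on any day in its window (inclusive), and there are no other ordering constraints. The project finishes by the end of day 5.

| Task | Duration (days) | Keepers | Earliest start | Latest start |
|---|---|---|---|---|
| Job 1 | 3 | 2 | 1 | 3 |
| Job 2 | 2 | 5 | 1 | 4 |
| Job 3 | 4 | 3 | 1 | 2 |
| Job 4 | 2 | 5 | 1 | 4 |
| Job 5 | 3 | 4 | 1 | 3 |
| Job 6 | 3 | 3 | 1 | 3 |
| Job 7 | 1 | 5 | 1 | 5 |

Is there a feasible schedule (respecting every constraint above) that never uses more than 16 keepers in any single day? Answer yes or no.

Schedule Job 1@1, Job 2@1, Job 3@1, Job 4@4, Job 5@1, Job 6@3, Job 7@5: d1:14  d2:14  d3:12  d4:11  d5:13 — peak 14 ≤ 16.

yes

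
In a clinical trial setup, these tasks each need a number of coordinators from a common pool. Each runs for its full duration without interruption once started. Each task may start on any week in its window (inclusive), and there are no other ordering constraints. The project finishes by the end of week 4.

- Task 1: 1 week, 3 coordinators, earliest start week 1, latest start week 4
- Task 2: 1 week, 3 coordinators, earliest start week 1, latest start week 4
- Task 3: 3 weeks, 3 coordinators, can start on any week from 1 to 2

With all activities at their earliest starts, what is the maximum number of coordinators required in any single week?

Early-start schedule: Task 1@1, Task 2@1, Task 3@1.
Load per week: week 1: 9, week 2: 3, week 3: 3, week 4: 0.
Peak is 9.

9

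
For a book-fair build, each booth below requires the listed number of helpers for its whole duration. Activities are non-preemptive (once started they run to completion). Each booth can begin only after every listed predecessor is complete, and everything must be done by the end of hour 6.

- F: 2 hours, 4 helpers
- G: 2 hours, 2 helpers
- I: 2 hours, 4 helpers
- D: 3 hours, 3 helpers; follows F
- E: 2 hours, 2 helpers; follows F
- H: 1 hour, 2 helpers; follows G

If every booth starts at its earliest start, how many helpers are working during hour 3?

At early start, hour 3 has: D, E, H.
Demand: 3 + 2 + 2 = 7.

7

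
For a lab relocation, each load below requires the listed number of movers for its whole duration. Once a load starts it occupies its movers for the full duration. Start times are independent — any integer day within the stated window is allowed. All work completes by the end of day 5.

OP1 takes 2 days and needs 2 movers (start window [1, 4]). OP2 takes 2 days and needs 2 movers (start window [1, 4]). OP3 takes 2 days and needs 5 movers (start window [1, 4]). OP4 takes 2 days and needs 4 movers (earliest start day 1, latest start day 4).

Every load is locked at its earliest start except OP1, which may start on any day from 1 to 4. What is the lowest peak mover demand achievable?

OP1@1: d1:13  d2:13  d3:0  d4:0  d5:0 → peak 13
OP1@2: d1:11  d2:13  d3:2  d4:0  d5:0 → peak 13
OP1@3: d1:11  d2:11  d3:2  d4:2  d5:0 → peak 11
OP1@4: d1:11  d2:11  d3:0  d4:2  d5:2 → peak 11
Best is OP1@3, peak 11.

11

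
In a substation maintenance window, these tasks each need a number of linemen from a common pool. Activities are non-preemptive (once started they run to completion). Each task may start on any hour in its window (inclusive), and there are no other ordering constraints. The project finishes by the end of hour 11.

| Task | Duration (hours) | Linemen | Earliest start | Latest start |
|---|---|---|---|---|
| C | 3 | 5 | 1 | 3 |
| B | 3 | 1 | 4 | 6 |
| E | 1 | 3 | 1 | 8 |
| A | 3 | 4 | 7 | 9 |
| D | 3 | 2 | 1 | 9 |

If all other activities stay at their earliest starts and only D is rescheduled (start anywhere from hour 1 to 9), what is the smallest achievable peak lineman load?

8

D@1: h1:10  h2:7  h3:7  h4:1  h5:1  h6:1  h7:4  h8:4  h9:4  h10:0  h11:0 → peak 10
D@2: h1:8  h2:7  h3:7  h4:3  h5:1  h6:1  h7:4  h8:4  h9:4  h10:0  h11:0 → peak 8
D@3: h1:8  h2:5  h3:7  h4:3  h5:3  h6:1  h7:4  h8:4  h9:4  h10:0  h11:0 → peak 8
D@4: h1:8  h2:5  h3:5  h4:3  h5:3  h6:3  h7:4  h8:4  h9:4  h10:0  h11:0 → peak 8
D@5: h1:8  h2:5  h3:5  h4:1  h5:3  h6:3  h7:6  h8:4  h9:4  h10:0  h11:0 → peak 8
D@6: h1:8  h2:5  h3:5  h4:1  h5:1  h6:3  h7:6  h8:6  h9:4  h10:0  h11:0 → peak 8
D@7: h1:8  h2:5  h3:5  h4:1  h5:1  h6:1  h7:6  h8:6  h9:6  h10:0  h11:0 → peak 8
D@8: h1:8  h2:5  h3:5  h4:1  h5:1  h6:1  h7:4  h8:6  h9:6  h10:2  h11:0 → peak 8
D@9: h1:8  h2:5  h3:5  h4:1  h5:1  h6:1  h7:4  h8:4  h9:6  h10:2  h11:2 → peak 8
Best is D@2, peak 8.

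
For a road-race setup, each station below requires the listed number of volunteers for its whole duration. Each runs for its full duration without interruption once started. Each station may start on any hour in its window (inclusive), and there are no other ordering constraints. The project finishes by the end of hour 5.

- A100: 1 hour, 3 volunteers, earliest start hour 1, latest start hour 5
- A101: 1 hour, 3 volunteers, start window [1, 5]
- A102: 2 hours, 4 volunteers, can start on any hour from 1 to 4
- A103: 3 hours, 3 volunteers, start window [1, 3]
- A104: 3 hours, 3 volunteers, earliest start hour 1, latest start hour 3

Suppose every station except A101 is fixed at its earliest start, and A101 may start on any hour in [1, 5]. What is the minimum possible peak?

A101@1: h1:16  h2:10  h3:6  h4:0  h5:0 → peak 16
A101@2: h1:13  h2:13  h3:6  h4:0  h5:0 → peak 13
A101@3: h1:13  h2:10  h3:9  h4:0  h5:0 → peak 13
A101@4: h1:13  h2:10  h3:6  h4:3  h5:0 → peak 13
A101@5: h1:13  h2:10  h3:6  h4:0  h5:3 → peak 13
Best is A101@2, peak 13.

13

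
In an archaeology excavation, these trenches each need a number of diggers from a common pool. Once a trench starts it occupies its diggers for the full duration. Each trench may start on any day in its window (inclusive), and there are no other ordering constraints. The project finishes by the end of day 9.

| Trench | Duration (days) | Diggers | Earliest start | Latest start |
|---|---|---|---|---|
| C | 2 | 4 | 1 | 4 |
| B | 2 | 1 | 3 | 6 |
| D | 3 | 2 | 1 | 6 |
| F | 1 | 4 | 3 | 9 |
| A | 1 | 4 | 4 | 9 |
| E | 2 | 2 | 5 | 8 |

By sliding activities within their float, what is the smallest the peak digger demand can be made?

Early-start (C@1, B@3, D@1, F@3, A@4, E@5) gives peak 7: d1:6  d2:6  d3:7  d4:5  d5:2  d6:2  d7:0  d8:0  d9:0.
Shift D→3, F→6, A→7, E→8.
Schedule C@1, B@3, D@3, F@6, A@7, E@8: d1:4  d2:4  d3:3  d4:3  d5:2  d6:4  d7:4  d8:2  d9:2 — peak 4.
Total digger-days = 28 over 9 days ⇒ peak ≥ ⌈28/9⌉ = 4, so 4 is optimal.

4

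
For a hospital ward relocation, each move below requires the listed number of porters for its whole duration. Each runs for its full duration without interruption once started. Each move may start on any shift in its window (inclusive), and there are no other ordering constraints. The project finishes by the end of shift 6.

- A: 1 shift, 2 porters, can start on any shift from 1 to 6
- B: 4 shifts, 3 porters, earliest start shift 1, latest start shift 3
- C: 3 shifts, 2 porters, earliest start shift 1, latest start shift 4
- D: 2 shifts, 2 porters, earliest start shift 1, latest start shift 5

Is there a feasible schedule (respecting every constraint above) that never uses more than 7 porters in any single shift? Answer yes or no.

yes

Schedule A@1, B@1, C@2, D@5: s1:5  s2:5  s3:5  s4:5  s5:2  s6:2 — peak 5 ≤ 7.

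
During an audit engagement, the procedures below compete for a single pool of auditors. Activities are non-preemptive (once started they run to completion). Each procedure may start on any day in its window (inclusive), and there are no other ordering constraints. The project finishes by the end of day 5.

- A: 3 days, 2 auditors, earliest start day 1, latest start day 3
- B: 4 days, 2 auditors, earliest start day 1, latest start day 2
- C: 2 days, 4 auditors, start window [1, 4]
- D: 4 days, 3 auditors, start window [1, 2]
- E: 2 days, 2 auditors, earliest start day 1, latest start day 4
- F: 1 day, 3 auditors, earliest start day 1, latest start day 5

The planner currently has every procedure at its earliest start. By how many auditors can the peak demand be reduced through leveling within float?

7

Early-start peak: d1:16  d2:13  d3:7  d4:5  d5:0 ⇒ 16.
Leveled (A@1, B@1, C@4, D@1, E@1, F@5): d1:9  d2:9  d3:7  d4:9  d5:7 ⇒ 9.
Reduction 16 − 9 = 7.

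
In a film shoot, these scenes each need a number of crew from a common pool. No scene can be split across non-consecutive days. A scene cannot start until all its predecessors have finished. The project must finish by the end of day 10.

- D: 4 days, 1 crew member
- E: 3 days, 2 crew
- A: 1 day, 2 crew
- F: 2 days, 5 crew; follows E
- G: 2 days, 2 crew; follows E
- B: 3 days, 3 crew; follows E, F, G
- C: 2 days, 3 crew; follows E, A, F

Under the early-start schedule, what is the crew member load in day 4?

8

At early start, day 4 has: D, F, G.
Demand: 1 + 5 + 2 = 8.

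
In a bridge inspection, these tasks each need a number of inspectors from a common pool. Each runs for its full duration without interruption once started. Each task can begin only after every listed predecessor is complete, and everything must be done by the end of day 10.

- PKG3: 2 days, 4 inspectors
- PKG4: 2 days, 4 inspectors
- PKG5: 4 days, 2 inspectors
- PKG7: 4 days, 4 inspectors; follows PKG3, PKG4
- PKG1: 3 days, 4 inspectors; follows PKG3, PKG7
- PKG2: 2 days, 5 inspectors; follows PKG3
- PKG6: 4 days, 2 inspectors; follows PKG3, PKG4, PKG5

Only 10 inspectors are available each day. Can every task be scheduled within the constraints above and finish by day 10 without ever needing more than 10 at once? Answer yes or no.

yes

Schedule PKG3@1, PKG4@1, PKG5@1, PKG7@3, PKG1@7, PKG2@5, PKG6@7: d1:10  d2:10  d3:6  d4:6  d5:9  d6:9  d7:6  d8:6  d9:6  d10:2 — peak 10 ≤ 10.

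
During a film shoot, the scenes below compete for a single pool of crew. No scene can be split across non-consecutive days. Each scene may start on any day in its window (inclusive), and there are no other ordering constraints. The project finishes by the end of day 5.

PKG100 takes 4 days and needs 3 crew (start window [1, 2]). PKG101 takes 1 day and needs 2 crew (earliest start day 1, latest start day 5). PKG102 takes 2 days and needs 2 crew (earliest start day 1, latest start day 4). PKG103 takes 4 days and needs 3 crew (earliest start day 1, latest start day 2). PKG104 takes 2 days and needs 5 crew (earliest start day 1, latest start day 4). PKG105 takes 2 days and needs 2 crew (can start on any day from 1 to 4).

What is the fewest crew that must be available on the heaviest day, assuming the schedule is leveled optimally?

Early-start (PKG100@1, PKG101@1, PKG102@1, PKG103@1, PKG104@1, PKG105@1) gives peak 17: d1:17  d2:15  d3:6  d4:6  d5:0.
Shift PKG104→4, PKG105→2.
Schedule PKG100@1, PKG101@1, PKG102@1, PKG103@1, PKG104@4, PKG105@2: d1:10  d2:10  d3:8  d4:11  d5:5 — peak 11.

11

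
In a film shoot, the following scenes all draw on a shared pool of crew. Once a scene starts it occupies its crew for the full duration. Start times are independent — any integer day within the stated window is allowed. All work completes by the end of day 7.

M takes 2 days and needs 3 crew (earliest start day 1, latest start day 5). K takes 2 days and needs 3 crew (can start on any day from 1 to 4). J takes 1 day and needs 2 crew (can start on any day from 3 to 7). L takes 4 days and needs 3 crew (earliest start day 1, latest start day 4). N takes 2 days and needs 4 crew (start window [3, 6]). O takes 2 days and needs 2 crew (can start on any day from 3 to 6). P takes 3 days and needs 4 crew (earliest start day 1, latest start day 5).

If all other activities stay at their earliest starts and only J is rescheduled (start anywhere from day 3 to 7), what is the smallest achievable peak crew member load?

13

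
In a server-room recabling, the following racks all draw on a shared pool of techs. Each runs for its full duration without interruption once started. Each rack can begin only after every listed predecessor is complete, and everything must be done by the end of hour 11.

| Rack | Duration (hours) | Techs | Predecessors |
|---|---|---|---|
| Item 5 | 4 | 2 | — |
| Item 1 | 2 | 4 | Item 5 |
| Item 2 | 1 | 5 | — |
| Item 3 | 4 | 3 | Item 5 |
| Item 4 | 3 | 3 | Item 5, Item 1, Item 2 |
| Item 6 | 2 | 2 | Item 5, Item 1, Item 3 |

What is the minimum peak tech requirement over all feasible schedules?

7

Schedule Item 5@1, Item 1@5, Item 2@1, Item 3@5, Item 4@7, Item 6@9: h1:7  h2:2  h3:2  h4:2  h5:7  h6:7  h7:6  h8:6  h9:5  h10:2  h11:0 — peak 7.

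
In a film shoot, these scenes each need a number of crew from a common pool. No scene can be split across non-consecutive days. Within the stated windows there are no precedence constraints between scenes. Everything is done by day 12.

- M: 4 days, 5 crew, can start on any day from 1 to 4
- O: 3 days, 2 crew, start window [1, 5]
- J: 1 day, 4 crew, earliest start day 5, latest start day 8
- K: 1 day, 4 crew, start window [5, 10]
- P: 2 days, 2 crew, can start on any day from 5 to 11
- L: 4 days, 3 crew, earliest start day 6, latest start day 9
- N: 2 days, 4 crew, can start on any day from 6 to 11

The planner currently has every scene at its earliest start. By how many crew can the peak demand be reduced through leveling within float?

Early-start peak: d1:7  d2:7  d3:7  d4:5  d5:10  d6:9  d7:7  d8:3  d9:3  d10:0  d11:0  d12:0 ⇒ 10.
Leveled (M@1, O@5, J@5, K@6, P@8, L@7, N@11): d1:5  d2:5  d3:5  d4:5  d5:6  d6:6  d7:5  d8:5  d9:5  d10:3  d11:4  d12:4 ⇒ 6.
Reduction 10 − 6 = 4.

4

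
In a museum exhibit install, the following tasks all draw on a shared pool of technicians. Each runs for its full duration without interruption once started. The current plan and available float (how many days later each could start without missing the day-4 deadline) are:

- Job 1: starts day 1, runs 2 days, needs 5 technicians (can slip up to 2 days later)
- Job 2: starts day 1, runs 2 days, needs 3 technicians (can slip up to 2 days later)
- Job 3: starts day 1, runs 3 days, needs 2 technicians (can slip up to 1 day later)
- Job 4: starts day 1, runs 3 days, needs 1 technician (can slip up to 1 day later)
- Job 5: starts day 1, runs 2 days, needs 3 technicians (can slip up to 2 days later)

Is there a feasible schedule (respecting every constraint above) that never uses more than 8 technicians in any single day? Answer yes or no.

no

The minimum achievable peak is 9; 8 < 9, so no feasible schedule stays within the cap.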